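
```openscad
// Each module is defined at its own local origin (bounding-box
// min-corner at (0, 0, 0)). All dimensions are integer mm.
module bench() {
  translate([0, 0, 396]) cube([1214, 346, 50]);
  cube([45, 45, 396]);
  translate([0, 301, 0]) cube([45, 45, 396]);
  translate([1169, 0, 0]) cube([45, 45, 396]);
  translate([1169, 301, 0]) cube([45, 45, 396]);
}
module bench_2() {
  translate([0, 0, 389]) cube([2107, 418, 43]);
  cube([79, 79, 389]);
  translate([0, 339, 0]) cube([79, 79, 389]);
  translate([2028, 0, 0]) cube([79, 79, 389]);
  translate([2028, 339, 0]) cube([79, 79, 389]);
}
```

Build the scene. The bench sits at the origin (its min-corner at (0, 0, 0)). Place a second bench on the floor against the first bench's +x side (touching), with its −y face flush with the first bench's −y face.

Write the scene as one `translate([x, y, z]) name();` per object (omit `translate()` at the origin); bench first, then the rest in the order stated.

bench();
translate([1214, 0, 0]) bench_2();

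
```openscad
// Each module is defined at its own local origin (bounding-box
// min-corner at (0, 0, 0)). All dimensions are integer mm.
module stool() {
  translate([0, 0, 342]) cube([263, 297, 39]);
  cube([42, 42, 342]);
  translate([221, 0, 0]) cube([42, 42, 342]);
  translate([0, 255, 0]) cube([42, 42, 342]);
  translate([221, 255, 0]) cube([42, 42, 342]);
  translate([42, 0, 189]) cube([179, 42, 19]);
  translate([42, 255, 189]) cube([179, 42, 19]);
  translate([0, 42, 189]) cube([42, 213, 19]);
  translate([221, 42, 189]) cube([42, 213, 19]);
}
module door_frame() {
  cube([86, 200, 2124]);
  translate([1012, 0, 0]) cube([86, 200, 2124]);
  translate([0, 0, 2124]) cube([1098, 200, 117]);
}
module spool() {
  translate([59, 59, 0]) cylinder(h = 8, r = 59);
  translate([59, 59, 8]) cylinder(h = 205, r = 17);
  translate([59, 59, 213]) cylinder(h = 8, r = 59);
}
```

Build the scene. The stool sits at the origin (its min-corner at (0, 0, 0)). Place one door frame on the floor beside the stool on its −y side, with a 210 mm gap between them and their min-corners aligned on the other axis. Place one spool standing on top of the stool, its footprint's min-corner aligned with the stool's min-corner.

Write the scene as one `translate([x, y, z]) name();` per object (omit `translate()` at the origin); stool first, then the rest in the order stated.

stool();
translate([0, -410, 0]) door_frame();
translate([0, 0, 381]) spool();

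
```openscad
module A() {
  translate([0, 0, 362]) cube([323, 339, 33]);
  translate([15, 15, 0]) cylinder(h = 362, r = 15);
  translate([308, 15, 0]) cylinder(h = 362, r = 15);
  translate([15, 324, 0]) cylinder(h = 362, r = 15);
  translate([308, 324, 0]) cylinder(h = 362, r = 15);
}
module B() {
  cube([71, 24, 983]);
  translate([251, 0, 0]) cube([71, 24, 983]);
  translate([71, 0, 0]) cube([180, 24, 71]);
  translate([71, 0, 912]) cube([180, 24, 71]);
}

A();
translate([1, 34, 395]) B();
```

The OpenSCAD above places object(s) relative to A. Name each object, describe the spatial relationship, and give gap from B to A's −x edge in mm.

A is a stool. B is a picture frame. The picture frame is on top of the stool. The gap from the picture frame to the stool's −x edge is 1 mm.

The picture frame's min-x is at 1; the stool's min-x is 0; gap = 1 mm.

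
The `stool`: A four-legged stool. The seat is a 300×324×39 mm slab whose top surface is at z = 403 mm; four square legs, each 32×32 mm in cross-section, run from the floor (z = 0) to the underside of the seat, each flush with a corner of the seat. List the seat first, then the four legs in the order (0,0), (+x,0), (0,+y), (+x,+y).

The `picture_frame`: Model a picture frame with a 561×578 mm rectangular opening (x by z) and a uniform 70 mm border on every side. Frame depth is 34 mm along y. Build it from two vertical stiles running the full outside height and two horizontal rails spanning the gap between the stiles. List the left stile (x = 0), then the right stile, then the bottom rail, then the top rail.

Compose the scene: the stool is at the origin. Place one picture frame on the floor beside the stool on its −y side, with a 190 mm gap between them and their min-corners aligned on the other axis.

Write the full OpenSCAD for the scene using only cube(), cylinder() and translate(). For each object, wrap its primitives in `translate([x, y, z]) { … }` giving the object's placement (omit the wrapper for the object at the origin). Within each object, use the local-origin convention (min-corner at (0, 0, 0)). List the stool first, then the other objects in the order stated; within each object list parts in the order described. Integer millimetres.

translate([0, 0, 364]) cube([300, 324, 39]);
cube([32, 32, 364]);
translate([268, 0, 0]) cube([32, 32, 364]);
translate([0, 292, 0]) cube([32, 32, 364]);
translate([268, 292, 0]) cube([32, 32, 364]);
translate([0, -224, 0]) {
  cube([70, 34, 718]);
  translate([631, 0, 0]) cube([70, 34, 718]);
  translate([70, 0, 0]) cube([561, 34, 70]);
  translate([70, 0, 648]) cube([561, 34, 70]);
}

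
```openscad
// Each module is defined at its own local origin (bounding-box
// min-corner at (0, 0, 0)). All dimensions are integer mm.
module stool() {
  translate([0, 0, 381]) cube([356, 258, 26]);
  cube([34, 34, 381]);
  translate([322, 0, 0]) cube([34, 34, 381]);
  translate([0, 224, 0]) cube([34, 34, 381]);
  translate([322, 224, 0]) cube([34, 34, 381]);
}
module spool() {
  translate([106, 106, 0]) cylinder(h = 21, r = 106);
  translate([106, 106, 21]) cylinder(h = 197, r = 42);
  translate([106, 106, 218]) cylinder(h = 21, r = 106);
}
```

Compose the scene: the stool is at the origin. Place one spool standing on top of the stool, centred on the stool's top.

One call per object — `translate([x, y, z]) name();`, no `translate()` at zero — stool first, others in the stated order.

stool();
translate([72, 23, 407]) spool();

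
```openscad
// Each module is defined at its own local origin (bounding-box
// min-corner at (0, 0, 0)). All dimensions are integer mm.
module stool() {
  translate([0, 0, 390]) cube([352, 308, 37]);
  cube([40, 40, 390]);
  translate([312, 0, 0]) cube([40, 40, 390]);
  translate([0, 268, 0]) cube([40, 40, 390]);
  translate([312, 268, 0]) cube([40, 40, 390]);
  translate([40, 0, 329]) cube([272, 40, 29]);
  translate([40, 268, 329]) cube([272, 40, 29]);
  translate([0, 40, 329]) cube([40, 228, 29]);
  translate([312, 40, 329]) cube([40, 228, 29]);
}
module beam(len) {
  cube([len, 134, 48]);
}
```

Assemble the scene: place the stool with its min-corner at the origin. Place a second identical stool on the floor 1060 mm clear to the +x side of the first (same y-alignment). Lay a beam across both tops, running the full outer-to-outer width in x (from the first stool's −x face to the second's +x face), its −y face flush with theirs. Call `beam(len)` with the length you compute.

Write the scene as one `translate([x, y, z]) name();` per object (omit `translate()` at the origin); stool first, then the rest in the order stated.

stool();
translate([1412, 0, 0]) stool();
translate([0, 0, 427]) beam(1764);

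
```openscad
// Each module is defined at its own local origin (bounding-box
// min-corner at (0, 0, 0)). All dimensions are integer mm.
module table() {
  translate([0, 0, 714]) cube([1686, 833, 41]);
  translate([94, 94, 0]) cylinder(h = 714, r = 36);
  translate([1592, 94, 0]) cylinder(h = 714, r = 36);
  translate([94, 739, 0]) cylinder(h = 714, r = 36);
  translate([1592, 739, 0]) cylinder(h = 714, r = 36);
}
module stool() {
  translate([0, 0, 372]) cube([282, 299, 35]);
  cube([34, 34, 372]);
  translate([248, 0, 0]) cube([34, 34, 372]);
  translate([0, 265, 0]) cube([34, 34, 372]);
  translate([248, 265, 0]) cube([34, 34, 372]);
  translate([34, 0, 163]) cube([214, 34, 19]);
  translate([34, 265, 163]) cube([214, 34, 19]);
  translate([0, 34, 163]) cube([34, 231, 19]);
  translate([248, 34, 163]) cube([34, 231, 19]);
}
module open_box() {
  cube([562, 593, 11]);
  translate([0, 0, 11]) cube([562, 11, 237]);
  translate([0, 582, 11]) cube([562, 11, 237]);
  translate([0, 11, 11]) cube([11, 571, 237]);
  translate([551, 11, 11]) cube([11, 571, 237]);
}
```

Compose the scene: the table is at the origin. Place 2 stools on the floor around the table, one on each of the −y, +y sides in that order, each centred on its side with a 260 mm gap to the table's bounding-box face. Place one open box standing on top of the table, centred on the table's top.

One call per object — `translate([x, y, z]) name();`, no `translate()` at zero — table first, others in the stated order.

table();
translate([702, -559, 0]) stool();
translate([702, 1093, 0]) stool();
translate([562, 120, 755]) open_box();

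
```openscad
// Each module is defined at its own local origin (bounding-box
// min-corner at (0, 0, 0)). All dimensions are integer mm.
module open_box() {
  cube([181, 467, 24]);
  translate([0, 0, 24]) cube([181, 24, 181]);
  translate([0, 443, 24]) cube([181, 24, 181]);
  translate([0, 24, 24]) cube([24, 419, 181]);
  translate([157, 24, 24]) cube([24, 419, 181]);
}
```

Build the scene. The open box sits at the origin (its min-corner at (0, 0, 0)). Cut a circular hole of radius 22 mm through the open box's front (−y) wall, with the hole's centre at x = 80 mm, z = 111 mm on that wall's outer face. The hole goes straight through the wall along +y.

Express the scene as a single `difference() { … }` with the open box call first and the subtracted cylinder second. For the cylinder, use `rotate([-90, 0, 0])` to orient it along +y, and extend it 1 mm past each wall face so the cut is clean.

difference() {
  open_box();
  translate([80, -1, 111]) rotate([-90, 0, 0]) cylinder(h = 26, r = 22);
}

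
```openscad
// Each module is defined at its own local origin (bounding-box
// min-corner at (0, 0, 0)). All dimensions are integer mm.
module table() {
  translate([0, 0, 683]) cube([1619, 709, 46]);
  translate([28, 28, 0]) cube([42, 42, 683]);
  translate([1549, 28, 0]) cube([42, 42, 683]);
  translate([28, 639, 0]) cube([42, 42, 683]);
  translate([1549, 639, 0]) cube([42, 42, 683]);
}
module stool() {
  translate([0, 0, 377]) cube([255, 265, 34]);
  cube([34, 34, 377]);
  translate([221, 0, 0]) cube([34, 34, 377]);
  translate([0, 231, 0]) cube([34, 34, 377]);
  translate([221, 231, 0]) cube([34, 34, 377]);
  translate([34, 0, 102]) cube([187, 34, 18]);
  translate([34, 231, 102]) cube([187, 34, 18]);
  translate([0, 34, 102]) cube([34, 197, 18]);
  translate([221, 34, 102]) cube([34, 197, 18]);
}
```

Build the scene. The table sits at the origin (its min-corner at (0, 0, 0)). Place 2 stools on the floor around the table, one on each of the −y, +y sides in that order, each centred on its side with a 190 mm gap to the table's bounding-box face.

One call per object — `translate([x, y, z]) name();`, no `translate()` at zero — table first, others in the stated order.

table();
translate([682, -455, 0]) stool();
translate([682, 899, 0]) stool();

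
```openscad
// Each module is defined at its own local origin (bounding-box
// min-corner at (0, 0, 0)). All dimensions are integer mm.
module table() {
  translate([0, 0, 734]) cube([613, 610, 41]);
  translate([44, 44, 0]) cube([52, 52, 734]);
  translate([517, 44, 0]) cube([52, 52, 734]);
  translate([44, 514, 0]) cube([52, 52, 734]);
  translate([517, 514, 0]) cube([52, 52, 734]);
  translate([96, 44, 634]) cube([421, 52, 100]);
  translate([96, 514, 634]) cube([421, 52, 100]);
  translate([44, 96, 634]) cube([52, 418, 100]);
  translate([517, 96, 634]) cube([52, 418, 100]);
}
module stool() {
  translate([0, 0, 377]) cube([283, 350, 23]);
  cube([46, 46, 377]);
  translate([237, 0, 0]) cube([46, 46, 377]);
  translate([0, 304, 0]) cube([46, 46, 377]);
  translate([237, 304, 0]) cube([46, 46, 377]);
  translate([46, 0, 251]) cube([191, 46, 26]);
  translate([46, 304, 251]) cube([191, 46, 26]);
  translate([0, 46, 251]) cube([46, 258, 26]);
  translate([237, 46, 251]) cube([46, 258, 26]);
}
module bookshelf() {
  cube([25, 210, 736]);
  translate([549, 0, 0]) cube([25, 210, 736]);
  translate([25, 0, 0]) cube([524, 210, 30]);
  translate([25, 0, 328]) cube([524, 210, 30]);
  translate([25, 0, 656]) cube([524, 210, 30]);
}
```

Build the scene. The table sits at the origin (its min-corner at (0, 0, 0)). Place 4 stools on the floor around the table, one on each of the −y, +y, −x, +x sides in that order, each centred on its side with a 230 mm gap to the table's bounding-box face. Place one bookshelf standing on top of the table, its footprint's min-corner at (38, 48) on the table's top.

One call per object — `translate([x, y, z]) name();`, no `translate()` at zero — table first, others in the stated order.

table();
translate([165, -580, 0]) stool();
translate([165, 840, 0]) stool();
translate([-513, 130, 0]) stool();
translate([843, 130, 0]) stool();
translate([38, 48, 775]) bookshelf();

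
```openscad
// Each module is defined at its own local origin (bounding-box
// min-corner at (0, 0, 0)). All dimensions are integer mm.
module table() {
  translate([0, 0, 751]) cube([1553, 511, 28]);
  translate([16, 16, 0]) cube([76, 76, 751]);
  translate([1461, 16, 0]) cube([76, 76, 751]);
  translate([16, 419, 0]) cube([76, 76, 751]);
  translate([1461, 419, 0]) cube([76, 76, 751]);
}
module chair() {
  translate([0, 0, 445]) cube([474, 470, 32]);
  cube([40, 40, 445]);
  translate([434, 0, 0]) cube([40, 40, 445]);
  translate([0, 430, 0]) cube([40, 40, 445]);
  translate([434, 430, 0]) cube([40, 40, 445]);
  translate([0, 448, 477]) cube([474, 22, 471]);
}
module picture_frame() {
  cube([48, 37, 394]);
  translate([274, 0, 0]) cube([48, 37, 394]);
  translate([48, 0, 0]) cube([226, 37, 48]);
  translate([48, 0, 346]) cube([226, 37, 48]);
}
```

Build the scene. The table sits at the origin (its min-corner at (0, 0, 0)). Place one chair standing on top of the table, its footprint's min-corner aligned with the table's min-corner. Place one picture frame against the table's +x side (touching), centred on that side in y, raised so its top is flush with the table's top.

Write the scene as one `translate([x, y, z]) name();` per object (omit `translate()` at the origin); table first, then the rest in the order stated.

table();
translate([0, 0, 779]) chair();
translate([1553, 237, 385]) picture_frame();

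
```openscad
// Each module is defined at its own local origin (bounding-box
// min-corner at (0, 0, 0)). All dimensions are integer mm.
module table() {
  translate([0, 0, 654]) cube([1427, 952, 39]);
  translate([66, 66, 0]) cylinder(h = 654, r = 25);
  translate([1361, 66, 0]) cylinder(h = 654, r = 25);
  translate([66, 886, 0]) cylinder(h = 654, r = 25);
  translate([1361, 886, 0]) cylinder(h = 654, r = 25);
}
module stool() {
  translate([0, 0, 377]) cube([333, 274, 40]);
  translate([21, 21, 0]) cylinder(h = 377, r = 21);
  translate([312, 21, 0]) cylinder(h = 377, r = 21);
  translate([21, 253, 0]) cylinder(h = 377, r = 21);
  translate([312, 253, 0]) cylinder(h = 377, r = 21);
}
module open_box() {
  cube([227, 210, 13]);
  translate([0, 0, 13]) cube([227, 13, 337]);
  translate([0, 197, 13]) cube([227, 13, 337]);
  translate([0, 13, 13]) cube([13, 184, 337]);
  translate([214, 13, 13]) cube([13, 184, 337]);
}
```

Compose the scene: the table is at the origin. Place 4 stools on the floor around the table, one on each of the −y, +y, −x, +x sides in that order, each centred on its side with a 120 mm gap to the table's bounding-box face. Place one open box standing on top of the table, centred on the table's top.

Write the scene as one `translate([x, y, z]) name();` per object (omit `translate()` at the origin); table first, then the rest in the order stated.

table();
translate([547, -394, 0]) stool();
translate([547, 1072, 0]) stool();
translate([-453, 339, 0]) stool();
translate([1547, 339, 0]) stool();
translate([600, 371, 693]) open_box();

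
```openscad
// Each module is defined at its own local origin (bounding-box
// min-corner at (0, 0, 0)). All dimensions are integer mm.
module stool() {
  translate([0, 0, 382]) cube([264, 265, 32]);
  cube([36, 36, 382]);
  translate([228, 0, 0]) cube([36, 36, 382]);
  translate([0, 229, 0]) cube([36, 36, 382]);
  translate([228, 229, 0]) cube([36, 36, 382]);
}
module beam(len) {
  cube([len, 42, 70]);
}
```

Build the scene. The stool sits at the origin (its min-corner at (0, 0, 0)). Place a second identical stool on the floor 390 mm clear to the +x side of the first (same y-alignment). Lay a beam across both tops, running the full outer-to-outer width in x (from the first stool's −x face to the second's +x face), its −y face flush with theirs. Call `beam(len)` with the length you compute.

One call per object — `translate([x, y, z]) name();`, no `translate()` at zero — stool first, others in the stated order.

stool();
translate([654, 0, 0]) stool();
translate([0, 0, 414]) beam(918);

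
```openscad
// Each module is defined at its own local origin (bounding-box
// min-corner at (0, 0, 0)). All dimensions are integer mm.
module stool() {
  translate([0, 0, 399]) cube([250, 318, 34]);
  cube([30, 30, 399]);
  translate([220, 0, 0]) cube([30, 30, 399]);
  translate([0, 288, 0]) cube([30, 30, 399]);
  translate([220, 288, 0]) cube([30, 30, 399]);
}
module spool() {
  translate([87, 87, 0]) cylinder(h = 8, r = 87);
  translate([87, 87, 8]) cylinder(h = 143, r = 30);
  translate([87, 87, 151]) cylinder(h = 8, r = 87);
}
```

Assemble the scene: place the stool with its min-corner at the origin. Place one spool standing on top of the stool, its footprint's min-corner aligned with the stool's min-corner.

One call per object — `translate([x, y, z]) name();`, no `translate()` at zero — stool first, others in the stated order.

stool();
translate([0, 0, 433]) spool();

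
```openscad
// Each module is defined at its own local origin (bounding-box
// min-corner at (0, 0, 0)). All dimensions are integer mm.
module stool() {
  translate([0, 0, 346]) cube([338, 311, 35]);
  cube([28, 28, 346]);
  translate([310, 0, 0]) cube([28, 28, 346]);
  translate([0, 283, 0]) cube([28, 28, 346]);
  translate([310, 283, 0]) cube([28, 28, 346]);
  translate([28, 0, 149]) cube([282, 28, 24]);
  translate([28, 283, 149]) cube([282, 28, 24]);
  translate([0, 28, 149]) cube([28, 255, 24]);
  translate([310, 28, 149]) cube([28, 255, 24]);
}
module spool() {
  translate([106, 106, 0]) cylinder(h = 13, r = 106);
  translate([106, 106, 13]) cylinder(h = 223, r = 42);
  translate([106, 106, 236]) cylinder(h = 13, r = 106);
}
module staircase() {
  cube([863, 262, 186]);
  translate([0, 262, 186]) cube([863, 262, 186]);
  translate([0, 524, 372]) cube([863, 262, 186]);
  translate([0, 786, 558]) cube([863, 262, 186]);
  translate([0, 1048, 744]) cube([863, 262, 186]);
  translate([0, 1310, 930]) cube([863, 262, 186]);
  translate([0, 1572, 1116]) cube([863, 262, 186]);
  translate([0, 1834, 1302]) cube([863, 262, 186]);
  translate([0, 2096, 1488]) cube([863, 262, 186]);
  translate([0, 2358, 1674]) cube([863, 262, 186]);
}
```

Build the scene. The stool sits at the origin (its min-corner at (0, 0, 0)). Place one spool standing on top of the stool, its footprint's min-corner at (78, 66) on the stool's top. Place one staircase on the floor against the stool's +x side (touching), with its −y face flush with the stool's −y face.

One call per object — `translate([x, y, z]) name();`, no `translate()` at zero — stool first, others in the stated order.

stool();
translate([78, 66, 381]) spool();
translate([338, 0, 0]) staircase();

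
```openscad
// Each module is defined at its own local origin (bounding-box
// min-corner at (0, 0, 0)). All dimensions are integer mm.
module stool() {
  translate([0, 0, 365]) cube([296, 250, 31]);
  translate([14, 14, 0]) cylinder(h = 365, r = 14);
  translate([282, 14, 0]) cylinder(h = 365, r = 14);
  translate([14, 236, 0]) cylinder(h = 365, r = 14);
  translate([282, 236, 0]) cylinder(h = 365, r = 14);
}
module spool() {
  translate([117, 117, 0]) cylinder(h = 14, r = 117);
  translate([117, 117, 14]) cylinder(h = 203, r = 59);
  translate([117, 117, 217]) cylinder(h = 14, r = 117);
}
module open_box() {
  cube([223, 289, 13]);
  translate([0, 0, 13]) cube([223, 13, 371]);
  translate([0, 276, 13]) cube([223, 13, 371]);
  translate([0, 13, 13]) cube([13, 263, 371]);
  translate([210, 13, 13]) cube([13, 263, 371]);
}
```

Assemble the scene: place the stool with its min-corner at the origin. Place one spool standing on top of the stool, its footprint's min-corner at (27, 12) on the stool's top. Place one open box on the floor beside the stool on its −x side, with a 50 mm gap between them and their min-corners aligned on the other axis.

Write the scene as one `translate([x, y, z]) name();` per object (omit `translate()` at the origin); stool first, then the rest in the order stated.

stool();
translate([27, 12, 396]) spool();
translate([-273, 0, 0]) open_box();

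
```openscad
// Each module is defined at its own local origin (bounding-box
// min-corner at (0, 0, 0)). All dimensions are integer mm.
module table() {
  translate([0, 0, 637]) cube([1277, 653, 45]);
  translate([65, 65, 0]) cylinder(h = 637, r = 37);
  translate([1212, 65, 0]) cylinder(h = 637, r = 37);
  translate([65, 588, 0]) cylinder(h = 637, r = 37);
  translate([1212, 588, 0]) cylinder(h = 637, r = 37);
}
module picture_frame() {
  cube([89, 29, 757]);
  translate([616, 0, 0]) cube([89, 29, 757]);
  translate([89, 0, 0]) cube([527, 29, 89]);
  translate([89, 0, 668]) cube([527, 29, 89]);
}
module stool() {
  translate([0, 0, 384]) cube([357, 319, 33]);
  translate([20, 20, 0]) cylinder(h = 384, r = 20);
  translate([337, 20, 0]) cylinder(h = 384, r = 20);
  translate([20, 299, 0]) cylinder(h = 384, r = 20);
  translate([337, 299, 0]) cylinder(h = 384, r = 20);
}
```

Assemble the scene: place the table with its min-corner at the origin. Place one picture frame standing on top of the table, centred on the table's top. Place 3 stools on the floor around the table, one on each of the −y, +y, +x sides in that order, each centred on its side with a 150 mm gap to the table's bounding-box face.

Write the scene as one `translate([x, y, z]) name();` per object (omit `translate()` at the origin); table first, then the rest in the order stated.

table();
translate([286, 312, 682]) picture_frame();
translate([460, -469, 0]) stool();
translate([460, 803, 0]) stool();
translate([1427, 167, 0]) stool();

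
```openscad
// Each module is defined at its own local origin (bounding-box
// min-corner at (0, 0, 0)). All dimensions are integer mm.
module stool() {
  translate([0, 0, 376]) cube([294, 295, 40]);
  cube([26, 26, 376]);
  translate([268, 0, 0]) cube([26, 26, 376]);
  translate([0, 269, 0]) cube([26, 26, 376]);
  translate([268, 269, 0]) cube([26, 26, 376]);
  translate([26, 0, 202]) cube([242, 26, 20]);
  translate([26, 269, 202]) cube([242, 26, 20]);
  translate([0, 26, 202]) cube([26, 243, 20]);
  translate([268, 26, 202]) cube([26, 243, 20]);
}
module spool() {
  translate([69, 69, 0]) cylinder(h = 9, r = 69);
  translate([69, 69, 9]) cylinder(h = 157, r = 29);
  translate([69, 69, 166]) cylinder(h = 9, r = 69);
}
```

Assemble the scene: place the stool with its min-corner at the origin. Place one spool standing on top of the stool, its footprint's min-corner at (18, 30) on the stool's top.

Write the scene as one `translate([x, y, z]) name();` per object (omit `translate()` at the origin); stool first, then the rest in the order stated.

stool();
translate([18, 30, 416]) spool();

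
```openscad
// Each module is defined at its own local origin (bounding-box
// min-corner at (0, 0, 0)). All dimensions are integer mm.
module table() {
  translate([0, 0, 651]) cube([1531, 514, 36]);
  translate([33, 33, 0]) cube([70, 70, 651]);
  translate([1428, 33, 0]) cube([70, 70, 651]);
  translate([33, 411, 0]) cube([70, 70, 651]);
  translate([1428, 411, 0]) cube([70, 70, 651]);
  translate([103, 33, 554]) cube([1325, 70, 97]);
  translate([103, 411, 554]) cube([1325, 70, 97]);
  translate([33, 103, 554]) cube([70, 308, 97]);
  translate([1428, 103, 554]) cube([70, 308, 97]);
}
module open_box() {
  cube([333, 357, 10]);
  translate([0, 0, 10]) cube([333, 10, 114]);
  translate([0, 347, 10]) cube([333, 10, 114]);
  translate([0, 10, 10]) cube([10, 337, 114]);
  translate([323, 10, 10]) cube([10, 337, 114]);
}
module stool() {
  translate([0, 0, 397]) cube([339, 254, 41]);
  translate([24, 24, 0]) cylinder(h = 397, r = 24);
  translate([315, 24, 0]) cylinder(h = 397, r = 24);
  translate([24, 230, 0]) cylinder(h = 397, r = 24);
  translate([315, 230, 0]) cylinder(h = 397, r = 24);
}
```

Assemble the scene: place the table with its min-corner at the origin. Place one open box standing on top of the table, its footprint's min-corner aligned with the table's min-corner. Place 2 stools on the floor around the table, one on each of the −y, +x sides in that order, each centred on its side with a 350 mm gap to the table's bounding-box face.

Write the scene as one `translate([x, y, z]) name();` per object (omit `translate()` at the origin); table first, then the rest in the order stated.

table();
translate([0, 0, 687]) open_box();
translate([596, -604, 0]) stool();
translate([1881, 130, 0]) stool();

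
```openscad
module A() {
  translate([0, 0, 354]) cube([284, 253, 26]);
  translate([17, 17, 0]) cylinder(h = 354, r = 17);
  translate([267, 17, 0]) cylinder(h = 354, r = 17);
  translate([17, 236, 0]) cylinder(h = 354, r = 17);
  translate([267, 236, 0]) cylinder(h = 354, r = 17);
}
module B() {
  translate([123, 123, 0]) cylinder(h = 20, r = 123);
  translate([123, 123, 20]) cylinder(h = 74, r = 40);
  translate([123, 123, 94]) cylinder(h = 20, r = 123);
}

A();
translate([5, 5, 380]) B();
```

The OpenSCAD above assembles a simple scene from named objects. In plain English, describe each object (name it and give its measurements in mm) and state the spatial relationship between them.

A is a simple wooden stool: a rectangular seat 284 mm (x) by 253 mm (y), 26 mm thick, top face at z = 380 mm, on four round legs, each 34 mm in diameter. The legs rest on z = 0, each leg's axis is inset half a diameter from the nearest pair of seat edges (so the leg's bounding box is flush with the corner).

B is a spool: two coaxial disc flanges of radius 123 mm and thickness 20 mm, joined by a core cylinder of radius 40 mm and height 74 mm. The lower flange rests on z = 0 and the three cylinders share a vertical axis.

The spool is on top of the stool.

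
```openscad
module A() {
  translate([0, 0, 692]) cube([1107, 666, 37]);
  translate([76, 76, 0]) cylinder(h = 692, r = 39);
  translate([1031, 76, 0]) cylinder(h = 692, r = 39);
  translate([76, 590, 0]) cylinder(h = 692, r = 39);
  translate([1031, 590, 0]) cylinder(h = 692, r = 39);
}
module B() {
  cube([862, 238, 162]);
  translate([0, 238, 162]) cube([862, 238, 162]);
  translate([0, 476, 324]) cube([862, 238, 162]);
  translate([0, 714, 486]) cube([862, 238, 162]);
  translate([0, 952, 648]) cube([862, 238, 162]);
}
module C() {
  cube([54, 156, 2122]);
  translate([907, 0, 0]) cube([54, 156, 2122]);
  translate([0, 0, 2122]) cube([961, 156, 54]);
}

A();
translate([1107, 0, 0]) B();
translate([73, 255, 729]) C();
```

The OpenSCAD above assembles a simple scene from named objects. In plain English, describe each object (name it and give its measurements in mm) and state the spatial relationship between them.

A is a table: top 1107 mm (x) × 666 mm (y), 37 mm thick, upper face at z = 729 mm, on four round legs of 78 mm diameter, each leg's bounding box inset 37 mm from the nearest pair of top edges, running from z = 0 to the bottom of the top.

B is a straight staircase of 5 solid steps. Each step is 862 mm wide (x), 238 mm deep (y, the going) and 162 mm tall (the rise). The first step rests on the floor; each subsequent step sits one going further in +y and one rise higher in +z, directly behind and above the previous step with no overlap.

C is a rectangular door frame: two vertical jambs of 54×156 mm section, 2122 mm tall, with a clear opening 853 mm wide between their inner faces. A header 54 mm tall and 156 mm deep lies on top of the jambs and spans the full outside width.

The staircase is against the table's +x side, with their −y faces flush. The door frame is on top of the table, centred.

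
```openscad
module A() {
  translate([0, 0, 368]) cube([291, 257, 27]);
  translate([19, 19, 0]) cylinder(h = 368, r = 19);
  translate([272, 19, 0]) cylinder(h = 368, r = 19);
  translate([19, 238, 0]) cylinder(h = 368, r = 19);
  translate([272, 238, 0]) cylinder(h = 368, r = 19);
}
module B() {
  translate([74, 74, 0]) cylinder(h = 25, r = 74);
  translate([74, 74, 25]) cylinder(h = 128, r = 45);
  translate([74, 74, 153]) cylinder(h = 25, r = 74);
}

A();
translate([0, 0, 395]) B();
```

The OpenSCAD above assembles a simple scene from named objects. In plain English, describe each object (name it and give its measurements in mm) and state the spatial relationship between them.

A is a simple wooden stool: a rectangular seat 291 mm (x) by 257 mm (y), 27 mm thick, top face at z = 395 mm, on four round legs, each 38 mm in diameter. The legs rest on z = 0, each leg's axis is inset half a diameter from the nearest pair of seat edges (so the leg's bounding box is flush with the corner).

B is a spool: two coaxial disc flanges of radius 74 mm and thickness 25 mm, joined by a core cylinder of radius 45 mm and height 128 mm. The lower flange rests on z = 0 and the three cylinders share a vertical axis.

The spool is on top of the stool.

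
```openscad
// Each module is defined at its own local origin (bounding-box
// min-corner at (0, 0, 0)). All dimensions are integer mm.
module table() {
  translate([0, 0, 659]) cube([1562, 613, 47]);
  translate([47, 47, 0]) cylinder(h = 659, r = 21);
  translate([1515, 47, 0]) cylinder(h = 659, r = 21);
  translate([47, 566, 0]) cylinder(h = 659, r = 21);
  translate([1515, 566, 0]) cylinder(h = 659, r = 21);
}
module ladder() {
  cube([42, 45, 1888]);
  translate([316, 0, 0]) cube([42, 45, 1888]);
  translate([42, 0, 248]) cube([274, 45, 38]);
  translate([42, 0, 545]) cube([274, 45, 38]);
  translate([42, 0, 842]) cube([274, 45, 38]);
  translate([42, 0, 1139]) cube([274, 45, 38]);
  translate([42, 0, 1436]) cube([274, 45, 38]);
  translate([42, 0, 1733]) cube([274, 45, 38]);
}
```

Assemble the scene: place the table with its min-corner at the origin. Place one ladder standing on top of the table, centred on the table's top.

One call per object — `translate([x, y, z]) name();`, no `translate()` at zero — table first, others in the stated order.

table();
translate([602, 284, 706]) ladder();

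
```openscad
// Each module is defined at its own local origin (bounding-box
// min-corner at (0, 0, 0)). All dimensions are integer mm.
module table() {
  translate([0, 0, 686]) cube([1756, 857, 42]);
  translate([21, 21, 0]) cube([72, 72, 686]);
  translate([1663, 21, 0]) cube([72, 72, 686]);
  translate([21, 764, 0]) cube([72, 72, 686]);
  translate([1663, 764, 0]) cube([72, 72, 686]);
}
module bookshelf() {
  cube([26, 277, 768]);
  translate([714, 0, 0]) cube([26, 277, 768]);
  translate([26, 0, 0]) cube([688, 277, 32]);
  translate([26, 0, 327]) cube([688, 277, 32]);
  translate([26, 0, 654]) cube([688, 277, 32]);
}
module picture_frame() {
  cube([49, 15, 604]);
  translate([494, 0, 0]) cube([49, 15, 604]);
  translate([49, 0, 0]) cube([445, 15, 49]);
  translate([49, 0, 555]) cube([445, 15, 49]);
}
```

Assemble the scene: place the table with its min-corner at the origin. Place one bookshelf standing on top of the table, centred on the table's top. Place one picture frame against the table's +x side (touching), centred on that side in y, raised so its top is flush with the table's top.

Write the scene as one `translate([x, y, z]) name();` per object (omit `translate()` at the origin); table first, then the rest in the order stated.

table();
translate([508, 290, 728]) bookshelf();
translate([1756, 421, 124]) picture_frame();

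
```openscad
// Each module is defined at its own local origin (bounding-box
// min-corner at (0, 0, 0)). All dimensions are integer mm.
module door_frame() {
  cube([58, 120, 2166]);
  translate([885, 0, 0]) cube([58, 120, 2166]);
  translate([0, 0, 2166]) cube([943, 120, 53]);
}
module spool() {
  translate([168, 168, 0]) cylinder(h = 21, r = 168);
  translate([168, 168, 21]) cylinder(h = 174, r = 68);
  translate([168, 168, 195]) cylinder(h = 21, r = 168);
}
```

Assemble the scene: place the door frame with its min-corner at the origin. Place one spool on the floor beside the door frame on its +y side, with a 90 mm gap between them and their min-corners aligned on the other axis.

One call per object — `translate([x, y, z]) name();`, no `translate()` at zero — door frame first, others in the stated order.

door_frame();
translate([0, 210, 0]) spool();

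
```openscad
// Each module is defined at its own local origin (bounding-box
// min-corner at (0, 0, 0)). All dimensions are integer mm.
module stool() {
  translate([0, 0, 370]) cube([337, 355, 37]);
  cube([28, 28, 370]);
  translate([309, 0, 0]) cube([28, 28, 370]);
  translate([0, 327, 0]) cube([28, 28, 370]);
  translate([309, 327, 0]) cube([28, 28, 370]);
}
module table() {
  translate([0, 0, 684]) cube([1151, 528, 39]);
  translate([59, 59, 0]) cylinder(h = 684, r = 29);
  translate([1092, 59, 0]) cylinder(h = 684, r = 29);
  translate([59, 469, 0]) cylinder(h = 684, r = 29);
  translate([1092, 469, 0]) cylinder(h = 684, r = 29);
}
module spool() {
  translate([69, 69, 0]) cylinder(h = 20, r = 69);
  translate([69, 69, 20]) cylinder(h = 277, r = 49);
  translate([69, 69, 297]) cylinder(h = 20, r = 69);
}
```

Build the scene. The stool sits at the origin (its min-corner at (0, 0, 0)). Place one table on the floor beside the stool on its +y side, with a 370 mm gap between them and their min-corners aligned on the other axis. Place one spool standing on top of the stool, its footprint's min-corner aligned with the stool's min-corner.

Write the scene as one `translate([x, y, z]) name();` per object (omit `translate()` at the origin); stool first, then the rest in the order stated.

stool();
translate([0, 725, 0]) table();
translate([0, 0, 407]) spool();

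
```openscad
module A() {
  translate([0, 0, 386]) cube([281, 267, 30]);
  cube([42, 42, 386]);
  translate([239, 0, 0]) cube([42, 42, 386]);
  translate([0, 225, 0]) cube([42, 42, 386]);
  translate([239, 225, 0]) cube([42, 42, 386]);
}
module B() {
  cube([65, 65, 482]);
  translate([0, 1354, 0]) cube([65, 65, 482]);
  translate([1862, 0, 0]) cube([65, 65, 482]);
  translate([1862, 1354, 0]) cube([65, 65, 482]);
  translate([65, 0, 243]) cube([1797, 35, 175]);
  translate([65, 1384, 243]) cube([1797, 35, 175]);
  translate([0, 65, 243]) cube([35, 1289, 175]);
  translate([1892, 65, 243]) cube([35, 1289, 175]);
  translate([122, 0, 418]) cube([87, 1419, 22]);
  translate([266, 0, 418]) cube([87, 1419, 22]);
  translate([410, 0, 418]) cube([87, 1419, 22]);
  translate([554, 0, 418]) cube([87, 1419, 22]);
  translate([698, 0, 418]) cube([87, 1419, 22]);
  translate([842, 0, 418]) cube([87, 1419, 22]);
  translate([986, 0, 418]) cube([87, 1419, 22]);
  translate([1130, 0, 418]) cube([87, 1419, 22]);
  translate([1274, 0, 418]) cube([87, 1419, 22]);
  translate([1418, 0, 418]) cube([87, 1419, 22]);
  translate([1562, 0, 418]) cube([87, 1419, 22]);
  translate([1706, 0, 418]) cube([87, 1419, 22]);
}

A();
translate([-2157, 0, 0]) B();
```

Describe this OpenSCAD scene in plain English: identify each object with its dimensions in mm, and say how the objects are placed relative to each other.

A is a four-legged stool. The seat is a 281×267×30 mm slab whose top surface is at z = 416 mm; four square legs, each 42×42 mm in cross-section, run from the floor (z = 0) to the underside of the seat, each flush with a corner of the seat.

B is a bed frame 1927 mm long (x) by 1419 mm wide (y). Four 65×65 mm corner posts, 482 mm tall, at the corners of the footprint. Four rails of 35 mm thickness and 175 mm height run between adjacent posts with their undersides at z = 243 mm, their outer faces flush with the outside of the frame (the two x-running rails run between the posts' inner faces; the two y-running rails run between the posts' inner faces). 12 slats, each 87 mm wide (x) and 22 mm thick, lie across the top of the two x-running rails, running the full 1419 mm width of the frame in y; the slats are evenly spaced along x between the inner faces of the end posts with equal gaps (rounded down to the nearest mm) at the −x end and between each pair — any rounding remainder accumulates at the +x end.

The bed frame is on the floor beside the stool on its −x side.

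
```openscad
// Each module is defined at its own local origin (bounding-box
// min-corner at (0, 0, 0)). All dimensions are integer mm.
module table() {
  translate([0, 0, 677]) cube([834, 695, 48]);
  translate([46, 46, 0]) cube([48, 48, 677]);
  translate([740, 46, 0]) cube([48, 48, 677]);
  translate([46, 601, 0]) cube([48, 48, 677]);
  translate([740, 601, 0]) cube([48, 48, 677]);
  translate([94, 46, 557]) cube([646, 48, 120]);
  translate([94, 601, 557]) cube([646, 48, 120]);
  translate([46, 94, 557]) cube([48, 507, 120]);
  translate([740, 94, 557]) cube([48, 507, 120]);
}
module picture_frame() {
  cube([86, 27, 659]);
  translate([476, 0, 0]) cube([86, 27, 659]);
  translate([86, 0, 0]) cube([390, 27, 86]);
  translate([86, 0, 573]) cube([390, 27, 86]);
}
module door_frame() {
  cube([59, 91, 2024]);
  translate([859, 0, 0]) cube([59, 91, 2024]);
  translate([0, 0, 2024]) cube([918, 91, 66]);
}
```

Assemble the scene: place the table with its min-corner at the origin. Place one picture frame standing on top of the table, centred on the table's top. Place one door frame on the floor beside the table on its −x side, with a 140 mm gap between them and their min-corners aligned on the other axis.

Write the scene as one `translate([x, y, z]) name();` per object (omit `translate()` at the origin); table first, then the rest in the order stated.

table();
translate([136, 334, 725]) picture_frame();
translate([-1058, 0, 0]) door_frame();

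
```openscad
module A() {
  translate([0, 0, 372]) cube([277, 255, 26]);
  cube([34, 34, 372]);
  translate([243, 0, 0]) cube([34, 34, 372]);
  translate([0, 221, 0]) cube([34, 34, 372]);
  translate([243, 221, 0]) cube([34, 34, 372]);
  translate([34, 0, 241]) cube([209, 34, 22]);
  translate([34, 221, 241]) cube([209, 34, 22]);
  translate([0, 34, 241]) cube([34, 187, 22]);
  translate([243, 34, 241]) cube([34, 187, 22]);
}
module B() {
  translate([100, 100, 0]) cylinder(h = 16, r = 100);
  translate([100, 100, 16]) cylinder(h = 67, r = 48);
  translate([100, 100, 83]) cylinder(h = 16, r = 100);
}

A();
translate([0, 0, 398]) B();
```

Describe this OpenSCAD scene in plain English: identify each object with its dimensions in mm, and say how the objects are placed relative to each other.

A is a four-legged stool. The seat is a 277×255×26 mm slab whose top surface is at z = 398 mm; four square legs, each 34×34 mm in cross-section, run from the floor (z = 0) to the underside of the seat, each flush with a corner of the seat. Four stretchers, 34 mm wide and 22 mm tall, connect adjacent legs with their undersides at z = 241 mm, each running between the inner faces of the legs it joins and aligned with the legs' outer faces on the other axis.

B is a spool: two coaxial disc flanges of radius 100 mm and thickness 16 mm, joined by a core cylinder of radius 48 mm and height 67 mm. The lower flange rests on z = 0 and the three cylinders share a vertical axis.

The spool is on top of the stool.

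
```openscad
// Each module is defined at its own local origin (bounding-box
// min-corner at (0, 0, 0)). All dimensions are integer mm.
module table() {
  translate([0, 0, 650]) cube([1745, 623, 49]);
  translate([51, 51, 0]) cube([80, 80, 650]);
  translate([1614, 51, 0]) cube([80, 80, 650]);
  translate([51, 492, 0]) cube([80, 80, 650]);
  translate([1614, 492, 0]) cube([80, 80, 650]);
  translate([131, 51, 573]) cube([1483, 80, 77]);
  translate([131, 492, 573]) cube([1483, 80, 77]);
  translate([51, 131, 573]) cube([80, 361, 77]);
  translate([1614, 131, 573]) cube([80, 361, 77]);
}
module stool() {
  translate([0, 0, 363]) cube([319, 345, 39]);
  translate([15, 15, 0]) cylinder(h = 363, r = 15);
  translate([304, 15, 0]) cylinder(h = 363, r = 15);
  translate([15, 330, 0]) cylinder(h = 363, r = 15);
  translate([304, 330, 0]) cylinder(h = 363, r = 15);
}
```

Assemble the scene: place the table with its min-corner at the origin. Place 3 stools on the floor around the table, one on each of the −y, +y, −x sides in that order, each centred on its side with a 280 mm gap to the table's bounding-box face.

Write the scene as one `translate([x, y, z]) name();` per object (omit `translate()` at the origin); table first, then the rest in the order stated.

table();
translate([713, -625, 0]) stool();
translate([713, 903, 0]) stool();
translate([-599, 139, 0]) stool();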